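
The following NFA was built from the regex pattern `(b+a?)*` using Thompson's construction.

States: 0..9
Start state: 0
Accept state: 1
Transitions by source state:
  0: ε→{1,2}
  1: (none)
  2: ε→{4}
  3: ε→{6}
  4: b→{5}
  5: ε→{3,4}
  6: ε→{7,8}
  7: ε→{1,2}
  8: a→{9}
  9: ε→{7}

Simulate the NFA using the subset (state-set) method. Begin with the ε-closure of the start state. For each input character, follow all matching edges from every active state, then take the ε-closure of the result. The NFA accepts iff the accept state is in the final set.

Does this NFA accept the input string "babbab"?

initial (ε-close {0}): {0,1,2,4}
'b' @ 1: {1,2,3,4,5,6,7,8}  [accepting]
'a' @ 2: {1,2,4,7,9}  [accepting]
'b' @ 3: {1,2,3,4,5,6,7,8}  [accepting]
'b' @ 4: {1,2,3,4,5,6,7,8}  [accepting]
'a' @ 5: {1,2,4,7,9}  [accepting]
'b' @ 6: {1,2,3,4,5,6,7,8}  [accepting]
end set {1,2,3,4,5,6,7,8} — state 1 in

Answer: ACCEPT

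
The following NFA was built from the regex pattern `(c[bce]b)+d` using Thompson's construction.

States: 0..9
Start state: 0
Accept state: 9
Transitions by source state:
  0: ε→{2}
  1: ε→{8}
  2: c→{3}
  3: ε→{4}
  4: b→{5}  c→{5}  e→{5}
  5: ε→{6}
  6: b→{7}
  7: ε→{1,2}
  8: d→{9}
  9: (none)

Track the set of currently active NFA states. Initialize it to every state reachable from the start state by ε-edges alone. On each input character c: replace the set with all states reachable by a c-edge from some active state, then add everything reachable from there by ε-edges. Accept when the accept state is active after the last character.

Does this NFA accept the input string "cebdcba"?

Answer: REJECT

Trace:
start: ε-closure({0}) = {0,2}
'c' @ 1: {3,4}
'e' @ 2: {5,6}
'b' @ 3: {1,2,7,8}
'd' @ 4: {9}  [accepting]
'c' @ 5: {}  — dead — no transitions
rest 'ba' ignored (set empty)
final: {}; accept 9 not in set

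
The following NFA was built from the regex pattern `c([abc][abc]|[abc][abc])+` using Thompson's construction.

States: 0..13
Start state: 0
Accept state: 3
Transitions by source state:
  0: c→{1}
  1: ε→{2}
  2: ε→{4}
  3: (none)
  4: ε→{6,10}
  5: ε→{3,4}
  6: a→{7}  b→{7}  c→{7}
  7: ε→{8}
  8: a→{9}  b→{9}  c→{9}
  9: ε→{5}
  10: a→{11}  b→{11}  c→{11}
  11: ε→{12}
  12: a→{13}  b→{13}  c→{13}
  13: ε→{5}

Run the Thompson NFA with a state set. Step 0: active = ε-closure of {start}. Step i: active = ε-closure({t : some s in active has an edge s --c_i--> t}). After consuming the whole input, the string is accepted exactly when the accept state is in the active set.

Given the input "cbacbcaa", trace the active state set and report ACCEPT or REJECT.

S₀ = ε-closure({0}) = {0}
'c' @ 1: {1,2,4,6,10}
'b' @ 2: {7,8,11,12}
'a' @ 3: {3,4,5,6,9,10,13}  ✓accept
'c' @ 4: {7,8,11,12}
'b' @ 5: {3,4,5,6,9,10,13}  ✓accept
'c' @ 6: {7,8,11,12}
'a' @ 7: {3,4,5,6,9,10,13}  ✓accept
'a' @ 8: {7,8,11,12}
final: {7,8,11,12}; accept 3 not in set

Answer: REJECT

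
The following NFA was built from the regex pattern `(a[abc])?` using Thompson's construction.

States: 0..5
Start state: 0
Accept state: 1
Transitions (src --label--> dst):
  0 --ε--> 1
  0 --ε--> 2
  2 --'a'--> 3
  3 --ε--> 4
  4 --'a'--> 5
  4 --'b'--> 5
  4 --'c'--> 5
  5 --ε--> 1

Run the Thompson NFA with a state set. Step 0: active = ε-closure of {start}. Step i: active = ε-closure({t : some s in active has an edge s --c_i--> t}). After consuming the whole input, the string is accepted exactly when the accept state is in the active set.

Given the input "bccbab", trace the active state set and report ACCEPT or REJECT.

Answer: REJECT

Steps:
S₀ = ε-closure({0}) = {0,1,2}
'b' @ 1: {}  — no active states
rest 'ccbab' ignored (set empty)
after full input: {}  (accept=1 not in)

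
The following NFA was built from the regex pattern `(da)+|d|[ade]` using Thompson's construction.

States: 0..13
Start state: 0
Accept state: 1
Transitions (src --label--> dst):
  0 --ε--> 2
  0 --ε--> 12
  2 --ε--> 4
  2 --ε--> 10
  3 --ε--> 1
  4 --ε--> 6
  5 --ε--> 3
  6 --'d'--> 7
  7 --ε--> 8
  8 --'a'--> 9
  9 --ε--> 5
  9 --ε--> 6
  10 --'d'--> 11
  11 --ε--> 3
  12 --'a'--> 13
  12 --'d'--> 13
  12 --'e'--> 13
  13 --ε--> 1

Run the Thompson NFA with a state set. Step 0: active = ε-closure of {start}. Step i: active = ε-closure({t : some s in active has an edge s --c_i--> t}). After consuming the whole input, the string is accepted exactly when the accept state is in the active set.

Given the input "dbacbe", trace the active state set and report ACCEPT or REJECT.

Answer: REJECT

Steps:
start: ε-closure({0}) = {0,2,4,6,10,12}
'd' @ 1: {1,3,7,8,11,13}  [accepting]
'b' @ 2: {}  — no active states
rest 'acbe' ignored (set empty)
after full input: {}  (accept=1 not in)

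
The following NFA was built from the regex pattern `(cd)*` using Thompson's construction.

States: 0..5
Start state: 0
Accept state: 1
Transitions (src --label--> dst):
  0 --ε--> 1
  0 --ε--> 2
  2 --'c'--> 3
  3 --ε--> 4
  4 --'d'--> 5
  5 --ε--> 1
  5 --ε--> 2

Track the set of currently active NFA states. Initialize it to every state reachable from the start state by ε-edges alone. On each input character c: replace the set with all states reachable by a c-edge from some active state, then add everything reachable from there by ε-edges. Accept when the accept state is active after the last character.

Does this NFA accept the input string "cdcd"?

start: ε-closure({0}) = {0,1,2}
'c' @ 1: {3,4}
'd' @ 2: {1,2,5}  ✓accept
'c' @ 3: {3,4}
'd' @ 4: {1,2,5}  ✓accept
end set {1,2,5} — state 1 in

Answer: ACCEPT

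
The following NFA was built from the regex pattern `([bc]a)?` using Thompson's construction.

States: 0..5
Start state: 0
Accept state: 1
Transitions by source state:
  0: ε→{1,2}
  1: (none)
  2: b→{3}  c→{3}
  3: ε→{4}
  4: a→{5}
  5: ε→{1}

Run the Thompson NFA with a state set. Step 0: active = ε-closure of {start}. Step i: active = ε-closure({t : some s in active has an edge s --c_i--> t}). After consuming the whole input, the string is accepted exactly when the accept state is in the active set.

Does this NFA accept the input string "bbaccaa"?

Answer: REJECT

Steps:
S₀ = ε-closure({0}) = {0,1,2}
'b' @ 1: {3,4}
'b' @ 2: {}  — dead — no transitions
rest 'accaa' ignored (set empty)
final: {}; accept 1 not in set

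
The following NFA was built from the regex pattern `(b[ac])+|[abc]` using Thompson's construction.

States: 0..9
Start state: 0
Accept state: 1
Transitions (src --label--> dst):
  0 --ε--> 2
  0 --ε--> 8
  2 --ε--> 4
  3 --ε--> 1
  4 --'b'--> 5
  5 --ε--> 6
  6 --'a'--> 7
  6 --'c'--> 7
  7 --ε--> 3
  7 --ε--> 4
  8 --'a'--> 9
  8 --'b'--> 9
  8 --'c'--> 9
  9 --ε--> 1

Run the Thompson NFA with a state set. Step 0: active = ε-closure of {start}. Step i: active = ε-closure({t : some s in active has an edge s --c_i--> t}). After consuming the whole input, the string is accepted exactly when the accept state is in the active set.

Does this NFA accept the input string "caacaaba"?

Answer: REJECT

Trace:
initial (ε-close {0}): {0,2,4,8}
'c' @ 1: {1,9}  (accept∈set)
'a' @ 2: {}  — no active states
rest 'acaaba' ignored (set empty)
final: {}; accept 1 not in set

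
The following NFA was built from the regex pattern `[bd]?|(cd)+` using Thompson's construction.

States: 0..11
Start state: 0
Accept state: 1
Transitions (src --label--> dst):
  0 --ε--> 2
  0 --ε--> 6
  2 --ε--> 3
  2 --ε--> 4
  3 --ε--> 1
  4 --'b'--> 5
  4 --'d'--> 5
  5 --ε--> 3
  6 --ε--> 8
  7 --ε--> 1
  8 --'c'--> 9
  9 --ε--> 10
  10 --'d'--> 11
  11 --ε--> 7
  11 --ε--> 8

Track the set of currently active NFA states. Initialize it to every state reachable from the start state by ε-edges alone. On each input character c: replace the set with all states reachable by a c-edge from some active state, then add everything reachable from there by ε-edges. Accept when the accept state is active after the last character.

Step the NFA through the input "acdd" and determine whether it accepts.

S₀ = ε-closure({0}) = {0,1,2,3,4,6,8}
'a' @ 1: {}  — dead — no transitions
rest 'cdd' ignored (set empty)
after full input: {}  (accept=1 not in)

Answer: REJECT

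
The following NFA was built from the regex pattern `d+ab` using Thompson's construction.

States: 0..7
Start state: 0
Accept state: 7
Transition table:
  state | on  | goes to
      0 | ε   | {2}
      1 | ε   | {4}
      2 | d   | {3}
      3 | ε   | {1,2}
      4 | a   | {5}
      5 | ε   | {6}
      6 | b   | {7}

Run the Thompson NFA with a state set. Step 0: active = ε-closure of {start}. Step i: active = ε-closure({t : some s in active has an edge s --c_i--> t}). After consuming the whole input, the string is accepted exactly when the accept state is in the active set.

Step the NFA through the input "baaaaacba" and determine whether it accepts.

Answer: REJECT

Trace:
S₀ = ε-closure({0}) = {0,2}
'b' @ 1: {}  — state set empty
rest 'aaaaacba' ignored (set empty)
after full input: {}  (accept=7 not in)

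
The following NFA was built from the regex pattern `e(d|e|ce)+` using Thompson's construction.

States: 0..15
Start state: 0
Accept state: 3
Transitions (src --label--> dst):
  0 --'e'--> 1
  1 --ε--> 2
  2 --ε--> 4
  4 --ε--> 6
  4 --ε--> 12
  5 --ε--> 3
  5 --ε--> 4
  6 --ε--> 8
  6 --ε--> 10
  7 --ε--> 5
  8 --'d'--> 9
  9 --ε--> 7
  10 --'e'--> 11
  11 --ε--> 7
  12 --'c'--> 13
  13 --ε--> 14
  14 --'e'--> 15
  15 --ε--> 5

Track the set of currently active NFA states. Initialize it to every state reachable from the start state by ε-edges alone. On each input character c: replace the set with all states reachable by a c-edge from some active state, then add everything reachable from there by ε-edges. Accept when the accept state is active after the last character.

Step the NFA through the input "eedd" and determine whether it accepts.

initial (ε-close {0}): {0}
'e' @ 1: {1,2,4,6,8,10,12}
'e' @ 2: {3,4,5,6,7,8,10,11,12}  [accepting]
'd' @ 3: {3,4,5,6,7,8,9,10,12}  [accepting]
'd' @ 4: {3,4,5,6,7,8,9,10,12}  [accepting]
end set {3,4,5,6,7,8,9,10,12} — state 3 in

Answer: ACCEPT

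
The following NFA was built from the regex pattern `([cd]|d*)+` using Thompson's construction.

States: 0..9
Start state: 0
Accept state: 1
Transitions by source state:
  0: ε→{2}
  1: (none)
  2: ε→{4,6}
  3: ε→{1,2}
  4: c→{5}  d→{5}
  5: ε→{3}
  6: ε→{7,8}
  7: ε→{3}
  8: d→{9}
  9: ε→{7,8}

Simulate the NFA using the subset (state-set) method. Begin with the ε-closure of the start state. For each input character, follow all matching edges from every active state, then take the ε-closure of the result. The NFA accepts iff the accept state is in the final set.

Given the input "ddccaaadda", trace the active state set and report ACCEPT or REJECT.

S₀ = ε-closure({0}) = {0,1,2,3,4,6,7,8}
'd' @ 1: {1,2,3,4,5,6,7,8,9}  [accepting]
'd' @ 2: {1,2,3,4,5,6,7,8,9}  [accepting]
'c' @ 3: {1,2,3,4,5,6,7,8}  [accepting]
'c' @ 4: {1,2,3,4,5,6,7,8}  [accepting]
'a' @ 5: {}  — no active states
rest 'aadda' ignored (set empty)
end set {} — state 1 not in

Answer: REJECT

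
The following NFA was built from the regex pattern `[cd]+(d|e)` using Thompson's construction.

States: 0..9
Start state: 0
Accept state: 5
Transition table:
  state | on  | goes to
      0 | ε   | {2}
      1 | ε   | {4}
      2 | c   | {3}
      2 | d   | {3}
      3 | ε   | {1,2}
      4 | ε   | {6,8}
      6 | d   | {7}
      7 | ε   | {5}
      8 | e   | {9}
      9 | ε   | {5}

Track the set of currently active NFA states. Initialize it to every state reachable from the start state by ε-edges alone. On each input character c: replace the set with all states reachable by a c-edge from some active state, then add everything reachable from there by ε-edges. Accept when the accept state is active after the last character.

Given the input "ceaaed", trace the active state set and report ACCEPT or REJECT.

Answer: REJECT

Steps:
S₀ = ε-closure({0}) = {0,2}
'c' @ 1: {1,2,3,4,6,8}
'e' @ 2: {5,9}  (accept∈set)
'a' @ 3: {}  — no active states
rest 'aed' ignored (set empty)
end set {} — state 5 not in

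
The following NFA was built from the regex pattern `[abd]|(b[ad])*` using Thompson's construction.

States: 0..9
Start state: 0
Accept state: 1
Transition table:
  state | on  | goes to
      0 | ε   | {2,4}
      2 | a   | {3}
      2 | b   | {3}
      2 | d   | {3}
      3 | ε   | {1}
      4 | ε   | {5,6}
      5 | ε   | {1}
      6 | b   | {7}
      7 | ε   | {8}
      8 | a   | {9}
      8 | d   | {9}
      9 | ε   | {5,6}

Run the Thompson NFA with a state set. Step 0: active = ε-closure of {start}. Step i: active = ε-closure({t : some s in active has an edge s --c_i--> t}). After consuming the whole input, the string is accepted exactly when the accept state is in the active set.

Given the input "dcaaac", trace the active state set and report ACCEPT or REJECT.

Answer: REJECT

Steps:
start: ε-closure({0}) = {0,1,2,4,5,6}
'd' @ 1: {1,3}  ✓accept
'c' @ 2: {}  — dead — no transitions
rest 'aaac' ignored (set empty)
after full input: {}  (accept=1 not in)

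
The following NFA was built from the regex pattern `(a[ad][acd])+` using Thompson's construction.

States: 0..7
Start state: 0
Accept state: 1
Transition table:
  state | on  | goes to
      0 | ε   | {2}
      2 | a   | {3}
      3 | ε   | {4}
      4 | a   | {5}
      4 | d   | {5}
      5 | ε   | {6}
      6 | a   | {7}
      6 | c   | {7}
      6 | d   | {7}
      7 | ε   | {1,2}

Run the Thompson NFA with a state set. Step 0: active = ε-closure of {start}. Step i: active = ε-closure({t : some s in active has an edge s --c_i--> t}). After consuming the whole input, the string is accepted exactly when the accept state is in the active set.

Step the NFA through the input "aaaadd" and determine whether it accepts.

Answer: ACCEPT

Trace:
initial (ε-close {0}): {0,2}
'a' @ 1: {3,4}
'a' @ 2: {5,6}
'a' @ 3: {1,2,7}  [accepting]
'a' @ 4: {3,4}
'd' @ 5: {5,6}
'd' @ 6: {1,2,7}  [accepting]
after full input: {1,2,7}  (accept=1 in)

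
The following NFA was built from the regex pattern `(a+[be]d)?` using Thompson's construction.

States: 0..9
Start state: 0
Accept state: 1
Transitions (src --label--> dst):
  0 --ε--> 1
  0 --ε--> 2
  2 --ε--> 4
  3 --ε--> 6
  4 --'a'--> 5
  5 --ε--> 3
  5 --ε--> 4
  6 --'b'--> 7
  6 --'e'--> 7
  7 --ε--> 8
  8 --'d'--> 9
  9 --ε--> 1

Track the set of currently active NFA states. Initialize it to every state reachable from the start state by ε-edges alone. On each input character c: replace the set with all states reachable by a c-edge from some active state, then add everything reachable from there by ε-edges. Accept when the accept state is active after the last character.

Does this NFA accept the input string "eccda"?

Answer: REJECT

Steps:
start: ε-closure({0}) = {0,1,2,4}
'e' @ 1: {}  — dead — no transitions
rest 'ccda' ignored (set empty)
after full input: {}  (accept=1 not in)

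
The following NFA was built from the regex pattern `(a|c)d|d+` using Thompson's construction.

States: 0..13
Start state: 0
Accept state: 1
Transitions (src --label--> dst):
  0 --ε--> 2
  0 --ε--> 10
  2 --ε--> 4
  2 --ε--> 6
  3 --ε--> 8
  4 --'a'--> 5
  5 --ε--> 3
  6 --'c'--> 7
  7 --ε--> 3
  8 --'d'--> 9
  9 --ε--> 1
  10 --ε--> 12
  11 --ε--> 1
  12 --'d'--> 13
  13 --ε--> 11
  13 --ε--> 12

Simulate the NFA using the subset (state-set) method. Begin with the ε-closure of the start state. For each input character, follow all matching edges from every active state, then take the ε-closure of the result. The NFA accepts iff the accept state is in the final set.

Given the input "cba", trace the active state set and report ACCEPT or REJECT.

Answer: REJECT

Steps:
initial (ε-close {0}): {0,2,4,6,10,12}
'c' @ 1: {3,7,8}
'b' @ 2: {}  — no active states
rest 'a' ignored (set empty)
end set {} — state 1 not in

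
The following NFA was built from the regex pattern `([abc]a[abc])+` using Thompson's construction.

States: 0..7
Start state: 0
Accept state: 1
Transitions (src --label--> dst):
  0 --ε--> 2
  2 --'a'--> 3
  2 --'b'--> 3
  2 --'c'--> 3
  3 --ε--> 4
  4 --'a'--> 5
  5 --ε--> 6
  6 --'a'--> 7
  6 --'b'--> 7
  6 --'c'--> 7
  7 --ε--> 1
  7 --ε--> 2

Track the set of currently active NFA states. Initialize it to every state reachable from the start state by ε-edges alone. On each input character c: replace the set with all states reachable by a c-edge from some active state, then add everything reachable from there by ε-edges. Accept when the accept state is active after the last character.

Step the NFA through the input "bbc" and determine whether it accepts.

initial (ε-close {0}): {0,2}
'b' @ 1: {3,4}
'b' @ 2: {}  — no active states
rest 'c' ignored (set empty)
end set {} — state 1 not in

Answer: REJECT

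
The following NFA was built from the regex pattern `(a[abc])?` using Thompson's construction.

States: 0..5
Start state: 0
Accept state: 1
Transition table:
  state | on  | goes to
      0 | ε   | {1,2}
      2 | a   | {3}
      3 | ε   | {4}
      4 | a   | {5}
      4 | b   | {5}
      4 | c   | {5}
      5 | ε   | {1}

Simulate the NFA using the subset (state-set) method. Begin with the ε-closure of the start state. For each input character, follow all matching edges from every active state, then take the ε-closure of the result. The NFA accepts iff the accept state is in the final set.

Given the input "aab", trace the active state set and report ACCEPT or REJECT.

Answer: REJECT

Steps:
initial (ε-close {0}): {0,1,2}
'a' @ 1: {3,4}
'a' @ 2: {1,5}  (accept∈set)
'b' @ 3: {}  — dead — no transitions
final: {}; accept 1 not in set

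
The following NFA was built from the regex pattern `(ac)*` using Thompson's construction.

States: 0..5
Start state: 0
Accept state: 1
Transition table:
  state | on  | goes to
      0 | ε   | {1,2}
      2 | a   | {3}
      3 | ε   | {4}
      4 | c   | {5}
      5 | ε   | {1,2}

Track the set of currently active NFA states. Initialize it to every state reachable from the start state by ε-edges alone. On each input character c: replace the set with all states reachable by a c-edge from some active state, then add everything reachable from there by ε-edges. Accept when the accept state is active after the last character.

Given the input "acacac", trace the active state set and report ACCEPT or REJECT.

S₀ = ε-closure({0}) = {0,1,2}
'a' @ 1: {3,4}
'c' @ 2: {1,2,5}  ✓accept
'a' @ 3: {3,4}
'c' @ 4: {1,2,5}  ✓accept
'a' @ 5: {3,4}
'c' @ 6: {1,2,5}  ✓accept
final: {1,2,5}; accept 1 in set

Answer: ACCEPT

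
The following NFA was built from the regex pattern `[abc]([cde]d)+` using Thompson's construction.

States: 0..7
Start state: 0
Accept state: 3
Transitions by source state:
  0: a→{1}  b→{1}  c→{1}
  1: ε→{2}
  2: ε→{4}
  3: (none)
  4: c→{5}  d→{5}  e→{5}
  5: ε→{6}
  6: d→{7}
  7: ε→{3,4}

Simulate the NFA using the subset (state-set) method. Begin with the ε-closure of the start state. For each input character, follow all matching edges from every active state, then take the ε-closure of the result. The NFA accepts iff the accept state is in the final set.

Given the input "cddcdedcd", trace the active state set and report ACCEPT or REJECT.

Answer: ACCEPT

Derivation:
S₀ = ε-closure({0}) = {0}
'c' @ 1: {1,2,4}
'd' @ 2: {5,6}
'd' @ 3: {3,4,7}  (accept∈set)
'c' @ 4: {5,6}
'd' @ 5: {3,4,7}  (accept∈set)
'e' @ 6: {5,6}
'd' @ 7: {3,4,7}  (accept∈set)
'c' @ 8: {5,6}
'd' @ 9: {3,4,7}  (accept∈set)
end set {3,4,7} — state 3 in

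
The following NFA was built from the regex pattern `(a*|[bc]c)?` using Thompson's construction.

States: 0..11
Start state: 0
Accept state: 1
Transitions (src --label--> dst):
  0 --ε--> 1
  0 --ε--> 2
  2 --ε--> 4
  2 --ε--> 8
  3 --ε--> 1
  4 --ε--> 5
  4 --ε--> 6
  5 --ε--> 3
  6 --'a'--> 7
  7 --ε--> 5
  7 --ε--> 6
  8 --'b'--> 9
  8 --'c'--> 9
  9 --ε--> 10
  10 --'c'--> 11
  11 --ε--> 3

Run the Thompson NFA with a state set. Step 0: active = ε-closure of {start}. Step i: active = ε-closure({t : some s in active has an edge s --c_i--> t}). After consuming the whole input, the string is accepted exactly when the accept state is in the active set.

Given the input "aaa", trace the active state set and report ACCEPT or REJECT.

start: ε-closure({0}) = {0,1,2,3,4,5,6,8}
'a' @ 1: {1,3,5,6,7}  [accepting]
'a' @ 2: {1,3,5,6,7}  [accepting]
'a' @ 3: {1,3,5,6,7}  [accepting]
after full input: {1,3,5,6,7}  (accept=1 in)

Answer: ACCEPT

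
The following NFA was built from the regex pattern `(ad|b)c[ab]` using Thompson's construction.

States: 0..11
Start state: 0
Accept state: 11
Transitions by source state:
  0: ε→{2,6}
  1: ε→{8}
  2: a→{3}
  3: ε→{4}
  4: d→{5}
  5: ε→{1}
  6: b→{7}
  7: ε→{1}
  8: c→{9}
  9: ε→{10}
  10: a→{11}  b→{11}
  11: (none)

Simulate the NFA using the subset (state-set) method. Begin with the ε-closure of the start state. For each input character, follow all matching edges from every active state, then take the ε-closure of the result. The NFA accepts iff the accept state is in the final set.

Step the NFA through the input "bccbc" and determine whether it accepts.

S₀ = ε-closure({0}) = {0,2,6}
'b' @ 1: {1,7,8}
'c' @ 2: {9,10}
'c' @ 3: {}  — state set empty
rest 'bc' ignored (set empty)
after full input: {}  (accept=11 not in)

Answer: REJECT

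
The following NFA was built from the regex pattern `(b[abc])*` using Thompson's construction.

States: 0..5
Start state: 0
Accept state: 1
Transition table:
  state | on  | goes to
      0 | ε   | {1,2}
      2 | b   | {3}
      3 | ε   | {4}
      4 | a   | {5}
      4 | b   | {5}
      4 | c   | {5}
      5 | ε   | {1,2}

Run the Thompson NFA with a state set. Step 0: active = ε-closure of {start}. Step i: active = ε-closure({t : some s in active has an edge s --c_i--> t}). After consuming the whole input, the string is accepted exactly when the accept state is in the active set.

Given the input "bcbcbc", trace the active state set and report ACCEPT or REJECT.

Answer: ACCEPT

Derivation:
start: ε-closure({0}) = {0,1,2}
'b' @ 1: {3,4}
'c' @ 2: {1,2,5}  [accepting]
'b' @ 3: {3,4}
'c' @ 4: {1,2,5}  [accepting]
'b' @ 5: {3,4}
'c' @ 6: {1,2,5}  [accepting]
final: {1,2,5}; accept 1 in set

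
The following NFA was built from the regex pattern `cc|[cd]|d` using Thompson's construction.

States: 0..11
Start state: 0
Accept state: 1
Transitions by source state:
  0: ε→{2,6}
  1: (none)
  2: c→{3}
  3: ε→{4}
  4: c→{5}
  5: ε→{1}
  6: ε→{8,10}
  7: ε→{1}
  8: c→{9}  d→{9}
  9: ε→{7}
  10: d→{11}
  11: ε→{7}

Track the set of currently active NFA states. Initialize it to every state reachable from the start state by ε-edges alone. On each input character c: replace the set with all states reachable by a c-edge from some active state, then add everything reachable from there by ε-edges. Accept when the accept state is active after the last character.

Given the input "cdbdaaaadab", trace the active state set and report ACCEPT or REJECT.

Answer: REJECT

Trace:
initial (ε-close {0}): {0,2,6,8,10}
'c' @ 1: {1,3,4,7,9}  ✓accept
'd' @ 2: {}  — state set empty
rest 'bdaaaadab' ignored (set empty)
after full input: {}  (accept=1 not in)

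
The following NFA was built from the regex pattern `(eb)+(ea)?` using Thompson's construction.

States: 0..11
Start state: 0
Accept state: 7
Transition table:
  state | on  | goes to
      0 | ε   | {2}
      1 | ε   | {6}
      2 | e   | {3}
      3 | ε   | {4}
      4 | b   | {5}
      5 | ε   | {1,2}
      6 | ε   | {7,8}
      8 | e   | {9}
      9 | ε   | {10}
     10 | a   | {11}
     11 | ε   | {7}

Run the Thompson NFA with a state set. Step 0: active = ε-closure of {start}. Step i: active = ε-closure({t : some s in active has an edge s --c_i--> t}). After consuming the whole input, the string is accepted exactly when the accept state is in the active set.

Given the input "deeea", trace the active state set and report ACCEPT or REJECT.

start: ε-closure({0}) = {0,2}
'd' @ 1: {}  — no active states
rest 'eeea' ignored (set empty)
after full input: {}  (accept=7 not in)

Answer: REJECT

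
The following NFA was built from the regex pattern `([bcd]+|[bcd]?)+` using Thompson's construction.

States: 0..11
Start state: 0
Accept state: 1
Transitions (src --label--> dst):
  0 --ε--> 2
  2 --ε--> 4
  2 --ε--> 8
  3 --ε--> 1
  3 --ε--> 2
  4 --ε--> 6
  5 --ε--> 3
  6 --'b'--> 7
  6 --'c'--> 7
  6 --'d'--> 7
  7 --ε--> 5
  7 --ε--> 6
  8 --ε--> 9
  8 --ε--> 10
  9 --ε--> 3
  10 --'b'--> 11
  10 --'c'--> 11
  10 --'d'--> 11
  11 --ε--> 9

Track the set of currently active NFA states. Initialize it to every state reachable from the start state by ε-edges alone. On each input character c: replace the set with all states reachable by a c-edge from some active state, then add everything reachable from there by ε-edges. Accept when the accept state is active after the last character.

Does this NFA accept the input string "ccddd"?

Answer: ACCEPT

Derivation:
S₀ = ε-closure({0}) = {0,1,2,3,4,6,8,9,10}
'c' @ 1: {1,2,3,4,5,6,7,8,9,10,11}  (accept∈set)
'c' @ 2: {1,2,3,4,5,6,7,8,9,10,11}  (accept∈set)
'd' @ 3: {1,2,3,4,5,6,7,8,9,10,11}  (accept∈set)
'd' @ 4: {1,2,3,4,5,6,7,8,9,10,11}  (accept∈set)
'd' @ 5: {1,2,3,4,5,6,7,8,9,10,11}  (accept∈set)
after full input: {1,2,3,4,5,6,7,8,9,10,11}  (accept=1 in)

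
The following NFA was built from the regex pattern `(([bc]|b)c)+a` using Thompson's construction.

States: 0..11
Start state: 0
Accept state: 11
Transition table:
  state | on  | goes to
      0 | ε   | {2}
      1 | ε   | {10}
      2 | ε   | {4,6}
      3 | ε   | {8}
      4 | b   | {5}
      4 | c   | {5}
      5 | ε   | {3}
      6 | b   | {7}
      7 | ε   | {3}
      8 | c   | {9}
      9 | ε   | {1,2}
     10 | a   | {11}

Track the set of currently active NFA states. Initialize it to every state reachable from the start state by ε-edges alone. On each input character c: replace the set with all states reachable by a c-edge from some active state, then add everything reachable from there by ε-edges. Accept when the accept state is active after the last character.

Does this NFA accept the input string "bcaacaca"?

S₀ = ε-closure({0}) = {0,2,4,6}
'b' @ 1: {3,5,7,8}
'c' @ 2: {1,2,4,6,9,10}
'a' @ 3: {11}  [accepting]
'a' @ 4: {}  — state set empty
rest 'caca' ignored (set empty)
end set {} — state 11 not in

Answer: REJECT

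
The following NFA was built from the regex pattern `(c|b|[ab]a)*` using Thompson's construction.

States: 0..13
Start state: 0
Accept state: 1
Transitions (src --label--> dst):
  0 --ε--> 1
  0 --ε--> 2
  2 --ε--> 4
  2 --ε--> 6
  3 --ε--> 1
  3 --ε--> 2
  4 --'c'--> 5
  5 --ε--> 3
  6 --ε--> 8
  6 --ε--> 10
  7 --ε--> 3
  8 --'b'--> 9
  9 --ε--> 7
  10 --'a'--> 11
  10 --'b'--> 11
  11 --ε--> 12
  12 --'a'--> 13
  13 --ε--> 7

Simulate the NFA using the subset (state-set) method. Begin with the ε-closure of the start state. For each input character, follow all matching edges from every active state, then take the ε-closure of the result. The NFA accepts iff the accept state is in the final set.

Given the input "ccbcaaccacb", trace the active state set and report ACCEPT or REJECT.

start: ε-closure({0}) = {0,1,2,4,6,8,10}
'c' @ 1: {1,2,3,4,5,6,8,10}  [accepting]
'c' @ 2: {1,2,3,4,5,6,8,10}  [accepting]
'b' @ 3: {1,2,3,4,6,7,8,9,10,11,12}  [accepting]
'c' @ 4: {1,2,3,4,5,6,8,10}  [accepting]
'a' @ 5: {11,12}
'a' @ 6: {1,2,3,4,6,7,8,10,13}  [accepting]
'c' @ 7: {1,2,3,4,5,6,8,10}  [accepting]
'c' @ 8: {1,2,3,4,5,6,8,10}  [accepting]
'a' @ 9: {11,12}
'c' @ 10: {}  — dead — no transitions
rest 'b' ignored (set empty)
final: {}; accept 1 not in set

Answer: REJECT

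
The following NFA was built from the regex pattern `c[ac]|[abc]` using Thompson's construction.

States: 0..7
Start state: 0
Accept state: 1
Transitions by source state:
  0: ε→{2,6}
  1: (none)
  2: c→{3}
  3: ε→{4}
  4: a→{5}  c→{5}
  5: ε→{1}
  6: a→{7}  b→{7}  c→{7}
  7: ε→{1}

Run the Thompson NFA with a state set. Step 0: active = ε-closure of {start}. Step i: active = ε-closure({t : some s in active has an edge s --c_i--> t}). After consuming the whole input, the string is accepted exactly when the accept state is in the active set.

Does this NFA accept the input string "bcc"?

Answer: REJECT

Steps:
start: ε-closure({0}) = {0,2,6}
'b' @ 1: {1,7}  ✓accept
'c' @ 2: {}  — dead — no transitions
rest 'c' ignored (set empty)
end set {} — state 1 not in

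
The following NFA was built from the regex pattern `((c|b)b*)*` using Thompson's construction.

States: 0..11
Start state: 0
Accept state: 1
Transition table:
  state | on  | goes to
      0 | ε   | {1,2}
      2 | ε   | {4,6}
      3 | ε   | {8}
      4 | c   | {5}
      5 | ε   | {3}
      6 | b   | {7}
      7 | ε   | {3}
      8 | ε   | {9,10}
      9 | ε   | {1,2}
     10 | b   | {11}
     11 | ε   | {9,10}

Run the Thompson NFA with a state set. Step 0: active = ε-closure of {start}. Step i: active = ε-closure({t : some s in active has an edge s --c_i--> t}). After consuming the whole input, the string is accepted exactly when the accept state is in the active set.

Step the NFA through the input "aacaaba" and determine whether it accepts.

Answer: REJECT

Derivation:
start: ε-closure({0}) = {0,1,2,4,6}
'a' @ 1: {}  — state set empty
rest 'acaaba' ignored (set empty)
end set {} — state 1 not in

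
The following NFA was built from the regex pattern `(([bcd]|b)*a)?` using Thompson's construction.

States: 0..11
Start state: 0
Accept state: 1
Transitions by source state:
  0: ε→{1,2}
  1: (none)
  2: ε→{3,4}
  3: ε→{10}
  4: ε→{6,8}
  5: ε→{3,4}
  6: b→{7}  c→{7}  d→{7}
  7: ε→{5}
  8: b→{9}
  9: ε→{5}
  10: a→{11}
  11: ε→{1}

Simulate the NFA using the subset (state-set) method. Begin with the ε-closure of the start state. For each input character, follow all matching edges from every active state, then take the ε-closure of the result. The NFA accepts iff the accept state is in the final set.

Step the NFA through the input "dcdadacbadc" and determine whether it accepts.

Answer: REJECT

Steps:
initial (ε-close {0}): {0,1,2,3,4,6,8,10}
'd' @ 1: {3,4,5,6,7,8,10}
'c' @ 2: {3,4,5,6,7,8,10}
'd' @ 3: {3,4,5,6,7,8,10}
'a' @ 4: {1,11}  [accepting]
'd' @ 5: {}  — state set empty
rest 'acbadc' ignored (set empty)
end set {} — state 1 not in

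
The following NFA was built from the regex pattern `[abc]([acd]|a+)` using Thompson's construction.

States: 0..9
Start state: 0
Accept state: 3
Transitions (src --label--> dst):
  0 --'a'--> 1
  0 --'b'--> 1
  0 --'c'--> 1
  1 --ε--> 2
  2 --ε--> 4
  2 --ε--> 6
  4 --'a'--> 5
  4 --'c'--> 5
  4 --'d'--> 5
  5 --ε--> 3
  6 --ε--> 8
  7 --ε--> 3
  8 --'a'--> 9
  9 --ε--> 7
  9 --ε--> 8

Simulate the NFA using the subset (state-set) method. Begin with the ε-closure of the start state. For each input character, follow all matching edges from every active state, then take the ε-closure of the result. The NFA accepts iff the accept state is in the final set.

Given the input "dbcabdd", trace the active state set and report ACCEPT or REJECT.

Answer: REJECT

Derivation:
start: ε-closure({0}) = {0}
'd' @ 1: {}  — state set empty
rest 'bcabdd' ignored (set empty)
final: {}; accept 3 not in set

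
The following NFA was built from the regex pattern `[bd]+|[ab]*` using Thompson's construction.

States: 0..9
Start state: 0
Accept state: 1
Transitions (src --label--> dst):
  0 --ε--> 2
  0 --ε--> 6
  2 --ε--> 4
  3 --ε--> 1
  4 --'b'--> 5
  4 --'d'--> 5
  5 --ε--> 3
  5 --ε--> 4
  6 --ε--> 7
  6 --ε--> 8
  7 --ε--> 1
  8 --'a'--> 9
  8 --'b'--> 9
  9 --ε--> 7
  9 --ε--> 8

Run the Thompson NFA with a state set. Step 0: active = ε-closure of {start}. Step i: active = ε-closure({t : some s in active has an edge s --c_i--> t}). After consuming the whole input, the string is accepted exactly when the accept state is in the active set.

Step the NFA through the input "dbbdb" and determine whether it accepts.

Answer: ACCEPT

Steps:
S₀ = ε-closure({0}) = {0,1,2,4,6,7,8}
'd' @ 1: {1,3,4,5}  (accept∈set)
'b' @ 2: {1,3,4,5}  (accept∈set)
'b' @ 3: {1,3,4,5}  (accept∈set)
'd' @ 4: {1,3,4,5}  (accept∈set)
'b' @ 5: {1,3,4,5}  (accept∈set)
end set {1,3,4,5} — state 1 in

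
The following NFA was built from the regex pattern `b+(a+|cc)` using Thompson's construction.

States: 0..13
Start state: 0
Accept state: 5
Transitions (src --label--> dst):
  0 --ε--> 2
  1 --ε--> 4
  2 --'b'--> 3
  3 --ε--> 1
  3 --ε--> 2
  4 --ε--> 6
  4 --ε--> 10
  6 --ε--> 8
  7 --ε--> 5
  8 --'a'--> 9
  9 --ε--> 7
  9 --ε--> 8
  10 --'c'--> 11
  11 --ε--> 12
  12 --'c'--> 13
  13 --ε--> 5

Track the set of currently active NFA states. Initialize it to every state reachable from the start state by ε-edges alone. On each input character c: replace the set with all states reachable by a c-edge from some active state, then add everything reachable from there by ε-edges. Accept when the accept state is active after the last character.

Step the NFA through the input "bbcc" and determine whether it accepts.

Answer: ACCEPT

Steps:
initial (ε-close {0}): {0,2}
'b' @ 1: {1,2,3,4,6,8,10}
'b' @ 2: {1,2,3,4,6,8,10}
'c' @ 3: {11,12}
'c' @ 4: {5,13}  [accepting]
final: {5,13}; accept 5 in set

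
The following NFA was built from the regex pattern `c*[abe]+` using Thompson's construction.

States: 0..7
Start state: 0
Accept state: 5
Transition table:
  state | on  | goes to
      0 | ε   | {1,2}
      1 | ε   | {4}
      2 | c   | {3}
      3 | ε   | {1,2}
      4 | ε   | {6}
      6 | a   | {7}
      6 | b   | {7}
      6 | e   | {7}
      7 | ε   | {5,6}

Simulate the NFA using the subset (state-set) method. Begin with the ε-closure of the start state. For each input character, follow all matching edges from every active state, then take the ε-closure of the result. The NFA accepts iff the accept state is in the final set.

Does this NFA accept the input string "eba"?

initial (ε-close {0}): {0,1,2,4,6}
'e' @ 1: {5,6,7}  (accept∈set)
'b' @ 2: {5,6,7}  (accept∈set)
'a' @ 3: {5,6,7}  (accept∈set)
final: {5,6,7}; accept 5 in set

Answer: ACCEPT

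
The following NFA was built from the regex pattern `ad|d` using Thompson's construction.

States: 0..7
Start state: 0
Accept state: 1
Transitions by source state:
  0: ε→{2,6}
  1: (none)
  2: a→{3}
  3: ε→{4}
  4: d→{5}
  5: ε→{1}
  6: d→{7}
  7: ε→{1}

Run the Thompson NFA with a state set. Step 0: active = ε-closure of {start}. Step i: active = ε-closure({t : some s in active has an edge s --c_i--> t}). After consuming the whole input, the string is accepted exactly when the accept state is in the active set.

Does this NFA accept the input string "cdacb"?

Answer: REJECT

Derivation:
initial (ε-close {0}): {0,2,6}
'c' @ 1: {}  — dead — no transitions
rest 'dacb' ignored (set empty)
final: {}; accept 1 not in set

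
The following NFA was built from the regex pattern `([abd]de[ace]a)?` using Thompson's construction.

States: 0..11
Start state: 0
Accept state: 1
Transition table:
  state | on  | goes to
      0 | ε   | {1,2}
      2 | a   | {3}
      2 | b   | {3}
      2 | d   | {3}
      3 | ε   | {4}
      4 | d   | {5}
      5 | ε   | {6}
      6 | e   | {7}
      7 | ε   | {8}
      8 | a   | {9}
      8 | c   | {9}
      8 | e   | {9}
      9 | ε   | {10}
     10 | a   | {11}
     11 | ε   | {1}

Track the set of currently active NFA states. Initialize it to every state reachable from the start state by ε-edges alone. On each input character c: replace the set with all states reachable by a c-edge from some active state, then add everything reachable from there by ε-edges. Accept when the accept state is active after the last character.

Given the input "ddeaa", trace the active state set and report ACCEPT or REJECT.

Answer: ACCEPT

Steps:
S₀ = ε-closure({0}) = {0,1,2}
'd' @ 1: {3,4}
'd' @ 2: {5,6}
'e' @ 3: {7,8}
'a' @ 4: {9,10}
'a' @ 5: {1,11}  [accepting]
end set {1,11} — state 1 in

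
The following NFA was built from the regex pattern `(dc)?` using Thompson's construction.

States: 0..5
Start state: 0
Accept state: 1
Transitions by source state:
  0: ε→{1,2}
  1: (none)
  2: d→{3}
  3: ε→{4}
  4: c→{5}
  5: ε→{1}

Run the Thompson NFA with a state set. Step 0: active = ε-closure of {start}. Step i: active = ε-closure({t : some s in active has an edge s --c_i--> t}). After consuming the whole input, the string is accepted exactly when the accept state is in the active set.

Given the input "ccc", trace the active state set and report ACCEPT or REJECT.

Answer: REJECT

Steps:
start: ε-closure({0}) = {0,1,2}
'c' @ 1: {}  — dead — no transitions
rest 'cc' ignored (set empty)
after full input: {}  (accept=1 not in)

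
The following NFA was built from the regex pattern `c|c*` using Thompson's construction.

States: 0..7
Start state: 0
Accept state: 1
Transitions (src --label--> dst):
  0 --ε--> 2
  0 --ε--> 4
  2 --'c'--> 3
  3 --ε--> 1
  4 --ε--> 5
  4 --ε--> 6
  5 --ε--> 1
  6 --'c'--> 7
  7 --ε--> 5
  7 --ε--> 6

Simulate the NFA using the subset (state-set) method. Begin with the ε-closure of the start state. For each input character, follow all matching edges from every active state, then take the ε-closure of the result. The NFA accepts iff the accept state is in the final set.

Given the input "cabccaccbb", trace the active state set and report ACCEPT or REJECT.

S₀ = ε-closure({0}) = {0,1,2,4,5,6}
'c' @ 1: {1,3,5,6,7}  (accept∈set)
'a' @ 2: {}  — state set empty
rest 'bccaccbb' ignored (set empty)
final: {}; accept 1 not in set

Answer: REJECT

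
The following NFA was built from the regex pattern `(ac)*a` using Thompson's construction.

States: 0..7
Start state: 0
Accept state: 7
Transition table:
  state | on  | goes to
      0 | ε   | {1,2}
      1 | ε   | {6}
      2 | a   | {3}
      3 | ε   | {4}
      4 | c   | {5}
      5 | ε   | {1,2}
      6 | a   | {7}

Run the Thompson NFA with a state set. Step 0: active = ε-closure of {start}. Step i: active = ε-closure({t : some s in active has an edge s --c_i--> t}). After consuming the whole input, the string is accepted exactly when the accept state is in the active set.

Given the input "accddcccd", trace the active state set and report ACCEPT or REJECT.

Answer: REJECT

Steps:
initial (ε-close {0}): {0,1,2,6}
'a' @ 1: {3,4,7}  ✓accept
'c' @ 2: {1,2,5,6}
'c' @ 3: {}  — no active states
rest 'ddcccd' ignored (set empty)
final: {}; accept 7 not in set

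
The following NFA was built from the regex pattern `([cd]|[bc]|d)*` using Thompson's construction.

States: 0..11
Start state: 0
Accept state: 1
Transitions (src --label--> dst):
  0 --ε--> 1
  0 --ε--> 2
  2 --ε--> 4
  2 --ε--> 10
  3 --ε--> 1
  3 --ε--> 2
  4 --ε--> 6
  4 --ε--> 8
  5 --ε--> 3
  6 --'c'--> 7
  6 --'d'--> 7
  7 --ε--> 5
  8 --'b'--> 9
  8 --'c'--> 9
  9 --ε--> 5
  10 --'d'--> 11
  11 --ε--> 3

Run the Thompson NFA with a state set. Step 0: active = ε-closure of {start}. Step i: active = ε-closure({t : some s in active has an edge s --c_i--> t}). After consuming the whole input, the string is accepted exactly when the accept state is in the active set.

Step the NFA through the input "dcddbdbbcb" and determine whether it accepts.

Answer: ACCEPT

Trace:
initial (ε-close {0}): {0,1,2,4,6,8,10}
'd' @ 1: {1,2,3,4,5,6,7,8,10,11}  [accepting]
'c' @ 2: {1,2,3,4,5,6,7,8,9,10}  [accepting]
'd' @ 3: {1,2,3,4,5,6,7,8,10,11}  [accepting]
'd' @ 4: {1,2,3,4,5,6,7,8,10,11}  [accepting]
'b' @ 5: {1,2,3,4,5,6,8,9,10}  [accepting]
'd' @ 6: {1,2,3,4,5,6,7,8,10,11}  [accepting]
'b' @ 7: {1,2,3,4,5,6,8,9,10}  [accepting]
'b' @ 8: {1,2,3,4,5,6,8,9,10}  [accepting]
'c' @ 9: {1,2,3,4,5,6,7,8,9,10}  [accepting]
'b' @ 10: {1,2,3,4,5,6,8,9,10}  [accepting]
final: {1,2,3,4,5,6,8,9,10}; accept 1 in set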